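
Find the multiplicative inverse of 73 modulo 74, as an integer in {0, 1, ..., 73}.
73^(−1) ≡ 73 (mod 74)

Apply the extended Euclidean algorithm to (74, 73), tracking rows (r, s, t) with s·74 + t·73 = r. Each division r_prev = q·r_cur + r_new produces the new row as (previous row) − q·(current row):
  row A: (74, 1, 0)   [1·74 + 0·73 = 74]
  row B: (73, 0, 1)   [0·74 + 1·73 = 73]
  74 = 1·73 + 1   → row C = row A − 1·row B = (1, 1, −1)   [check: 1·74 − 1·73 = 1]
  73 = 73·1 + 0   → remainder 0, stop. gcd = 1 (last nonzero row C).
The gcd is 1, so 73 is invertible mod 74. The last nonzero row gives 1·74 − 1·73 = 1, so t = −1. So 73^(−1) ≡ −1 ≡ 73 (mod 74). Verify: 73 · 73 = 5329 ≡ 1 (mod 74). ✓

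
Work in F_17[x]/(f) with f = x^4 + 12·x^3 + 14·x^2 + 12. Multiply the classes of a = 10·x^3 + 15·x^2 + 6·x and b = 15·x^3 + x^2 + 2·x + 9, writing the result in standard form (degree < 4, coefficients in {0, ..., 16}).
a · b ≡ 15·x^3 + 6·x^2 + 15·x + 11 (mod f(x))

Multiply as integer polynomials: a · b = 150·x^6 + 235·x^5 + 125·x^4 + 126·x^3 + 147·x^2 + 54·x. Reducing coefficients mod 17: a · b ≡ 14·x^6 + 14·x^5 + 6·x^4 + 7·x^3 + 11·x^2 + 3·x. Now divide by f(x) = x^4 + 12·x^3 + 14·x^2 + 12 in F_17[x], eliminating the leading term at each step:
  leading term 14·x^6: subtract (14·x^2)·f(x) = 14·x^6 + 15·x^5 + 9·x^4 + 15·x^2, leaving 16·x^5 + 14·x^4 + 7·x^3 + 13·x^2 + 3·x (coefficients mod 17)
  leading term 16·x^5: subtract (16·x)·f(x) = 16·x^5 + 5·x^4 + 3·x^3 + 5·x, leaving 9·x^4 + 4·x^3 + 13·x^2 + 15·x (coefficients mod 17)
  leading term 9·x^4: subtract (9)·f(x) = 9·x^4 + 6·x^3 + 7·x^2 + 6, leaving 15·x^3 + 6·x^2 + 15·x + 11 (coefficients mod 17)
The degree is now < 4, so this is the remainder. Hence a · b ≡ 15·x^3 + 6·x^2 + 15·x + 11 in F_17[x]/(f).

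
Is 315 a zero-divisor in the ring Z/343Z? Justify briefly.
YES

gcd(315, 343) = 7 > 1, so 315 is not a unit in Z/343Z. In Z/nZ every nonzero non-unit is a zero-divisor: explicitly, take b = 343/gcd = 49 ≠ 0 (mod 343); then 315·49 = 15435 = 45·343, i.e. 315·49 ≡ 0 (mod 343). So 315 is a zero-divisor.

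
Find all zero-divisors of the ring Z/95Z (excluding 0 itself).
nonzero zero-divisors of Z/95Z = {5, 10, 15, 19, 20, 25, 30, 35, 38, 40, 45, 50, 55, 57, 60, 65, 70, 75, 76, 80, 85, 90}

An element a ∈ Z/95Z (with a ≠ 0) is a zero-divisor iff gcd(a, 95) > 1 (because a is a unit precisely when gcd(a, n) = 1, and in Z/nZ every nonzero, non-unit element is a zero-divisor). Scan a = 1, ..., 94 and keep those with gcd(a, 95) > 1:
  gcd(5, 95) = 5, gcd(10, 95) = 5, gcd(15, 95) = 5, gcd(19, 95) = 19, gcd(20, 95) = 5, gcd(25, 95) = 5, gcd(30, 95) = 5, gcd(35, 95) = 5, gcd(38, 95) = 19, gcd(40, 95) = 5, gcd(45, 95) = 5, gcd(50, 95) = 5, gcd(55, 95) = 5, gcd(57, 95) = 19, gcd(60, 95) = 5, gcd(65, 95) = 5, gcd(70, 95) = 5, gcd(75, 95) = 5, gcd(76, 95) = 19, gcd(80, 95) = 5, gcd(85, 95) = 5, gcd(90, 95) = 5.
All other a ∈ {1, ..., 94} have gcd(a, 95) = 1 and are units. So the nonzero zero-divisors are exactly the 22 values of a appearing in this scan.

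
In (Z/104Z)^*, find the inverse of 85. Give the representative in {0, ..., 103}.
85^(−1) ≡ 93 (mod 104)

Apply the extended Euclidean algorithm to (104, 85), tracking rows (r, s, t) with s·104 + t·85 = r. Each division r_prev = q·r_cur + r_new produces the new row as (previous row) − q·(current row):
  row A: (104, 1, 0)   [1·104 + 0·85 = 104]
  row B: (85, 0, 1)   [0·104 + 1·85 = 85]
  104 = 1·85 + 19   → row C = row A − 1·row B = (19, 1, −1)   [check: 1·104 − 1·85 = 19]
  85 = 4·19 + 9   → row D = row B − 4·row C = (9, −4, 5)   [check: −4·104 + 5·85 = 9]
  19 = 2·9 + 1   → row E = row C − 2·row D = (1, 9, −11)   [check: 9·104 − 11·85 = 1]
  9 = 9·1 + 0   → remainder 0, stop. gcd = 1 (last nonzero row E).
The gcd is 1, so 85 is invertible mod 104. The last nonzero row gives 9·104 − 11·85 = 1, so t = −11. So 85^(−1) ≡ −11 ≡ 93 (mod 104). Verify: 85 · 93 = 7905 ≡ 1 (mod 104). ✓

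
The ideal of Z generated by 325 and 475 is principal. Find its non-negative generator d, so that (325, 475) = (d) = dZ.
In the PID Z, (a, b) is generated by gcd(a, b). Compute gcd(475, 325) with the extended Euclidean algorithm, tracking rows (r, s, t) with s·475 + t·325 = r:
  row A: (475, 1, 0)   [1·475 + 0·325 = 475]
  row B: (325, 0, 1)   [0·475 + 1·325 = 325]
  475 = 1·325 + 150   → row C = row A − 1·row B = (150, 1, −1)   [check: 1·475 − 1·325 = 150]
  325 = 2·150 + 25   → row D = row B − 2·row C = (25, −2, 3)   [check: −2·475 + 3·325 = 25]
  150 = 6·25 + 0   → remainder 0, stop. gcd = 25 (last nonzero row D).
So gcd(325, 475) = 25, with Bézout identity −2·475 + 3·325 = 25. Containment (⊇): the Bézout identity exhibits 25 as an element of (325, 475), giving (25) ⊆ (325, 475). Containment (⊆): since 25 | 325 and 25 | 475 (325 = 25·13, 475 = 25·19), every Z-linear combination of 325 and 475 is divisible by 25, so (325, 475) ⊆ (25). Therefore (325, 475) = (25), d = 25.

Final answer: (325, 475) = (25); d = 25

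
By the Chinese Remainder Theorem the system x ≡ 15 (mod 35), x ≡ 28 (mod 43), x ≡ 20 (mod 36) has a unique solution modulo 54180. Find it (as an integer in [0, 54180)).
x ≡ 38900 (mod 54180); the representative in [0, 54180) is 38900

The moduli 35, 43, 36 are pairwise coprime, so by the CRT there is a unique solution mod 35·43·36 = 54180.
Solve by successive substitution. Start with x ≡ 15 (mod 35).
  Combine with x ≡ 28 (mod 43): write x = 15 + 35·t and require 15 + 35·t ≡ 28 (mod 43), i.e. 35·t ≡ 28 − 15 ≡ 13 (mod 43). Since 35^(−1) ≡ 16 (mod 43), t ≡ 16·13 ≡ 36 (mod 43). So x ≡ 15 + 35·36 = 1275 (mod 1505).
  Combine with x ≡ 20 (mod 36): write x = 1275 + 1505·t and require 1275 + 1505·t ≡ 20 (mod 36), i.e. 1505·t ≡ 20 − 1275 ≡ 5 (mod 36). Since 1505^(−1) ≡ 5 (mod 36) (1505 ≡ 29 (mod 36)), t ≡ 5·5 ≡ 25 (mod 36). So x ≡ 1275 + 1505·25 = 38900 (mod 54180).
Unique solution in [0, 54180): x = 38900.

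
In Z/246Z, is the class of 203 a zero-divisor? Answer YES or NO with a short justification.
NO

gcd(203, 246) = 1, so 203 is a unit in Z/246Z (it has a multiplicative inverse). A unit cannot be a zero-divisor: if 203·b ≡ 0 then multiplying both sides by 203^(−1) gives b ≡ 0. So 203 is not a zero-divisor.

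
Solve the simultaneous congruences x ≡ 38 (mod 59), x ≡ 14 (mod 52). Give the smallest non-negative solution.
The moduli 59, 52 are pairwise coprime, so by the CRT there is a unique solution mod 59·52 = 3068.
Solve by successive substitution. Start with x ≡ 38 (mod 59).
  Combine with x ≡ 14 (mod 52): write x = 38 + 59·t and require 38 + 59·t ≡ 14 (mod 52), i.e. 59·t ≡ 14 − 38 ≡ 28 (mod 52). Since 59^(−1) ≡ 15 (mod 52) (59 ≡ 7 (mod 52)), t ≡ 15·28 ≡ 4 (mod 52). So x ≡ 38 + 59·4 = 274 (mod 3068).
Unique solution in [0, 3068): x = 274.

Final answer: x ≡ 274 (mod 3068); the representative in [0, 3068) is 274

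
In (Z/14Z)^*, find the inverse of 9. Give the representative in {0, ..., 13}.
Apply the extended Euclidean algorithm to (14, 9), tracking rows (r, s, t) with s·14 + t·9 = r. Each division r_prev = q·r_cur + r_new produces the new row as (previous row) − q·(current row):
  row A: (14, 1, 0)   [1·14 + 0·9 = 14]
  row B: (9, 0, 1)   [0·14 + 1·9 = 9]
  14 = 1·9 + 5   → row C = row A − 1·row B = (5, 1, −1)   [check: 1·14 − 1·9 = 5]
  9 = 1·5 + 4   → row D = row B − 1·row C = (4, −1, 2)   [check: −1·14 + 2·9 = 4]
  5 = 1·4 + 1   → row E = row C − 1·row D = (1, 2, −3)   [check: 2·14 − 3·9 = 1]
  4 = 4·1 + 0   → remainder 0, stop. gcd = 1 (last nonzero row E).
The gcd is 1, so 9 is invertible mod 14. The last nonzero row gives 2·14 − 3·9 = 1, so t = −3. So 9^(−1) ≡ −3 ≡ 11 (mod 14). Verify: 9 · 11 = 99 ≡ 1 (mod 14). ✓

Final answer: 9^(−1) ≡ 11 (mod 14)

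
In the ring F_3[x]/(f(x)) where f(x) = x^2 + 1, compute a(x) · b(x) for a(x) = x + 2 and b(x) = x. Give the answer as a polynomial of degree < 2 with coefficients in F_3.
a · b ≡ 2·x + 2 (mod f(x))

Multiply as integer polynomials: a · b = x^2 + 2·x. Reducing coefficients mod 3: a · b ≡ x^2 + 2·x. Now divide by f(x) = x^2 + 1 in F_3[x], eliminating the leading term at each step:
  leading term x^2: subtract (1)·f(x) = x^2 + 1, leaving 2·x + 2 (coefficients mod 3)
The degree is now < 2, so this is the remainder. Hence a · b ≡ 2·x + 2 in F_3[x]/(f).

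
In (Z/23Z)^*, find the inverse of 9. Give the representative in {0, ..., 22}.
Apply the extended Euclidean algorithm to (23, 9), tracking rows (r, s, t) with s·23 + t·9 = r. Each division r_prev = q·r_cur + r_new produces the new row as (previous row) − q·(current row):
  row A: (23, 1, 0)   [1·23 + 0·9 = 23]
  row B: (9, 0, 1)   [0·23 + 1·9 = 9]
  23 = 2·9 + 5   → row C = row A − 2·row B = (5, 1, −2)   [check: 1·23 − 2·9 = 5]
  9 = 1·5 + 4   → row D = row B − 1·row C = (4, −1, 3)   [check: −1·23 + 3·9 = 4]
  5 = 1·4 + 1   → row E = row C − 1·row D = (1, 2, −5)   [check: 2·23 − 5·9 = 1]
  4 = 4·1 + 0   → remainder 0, stop. gcd = 1 (last nonzero row E).
The gcd is 1, so 9 is invertible mod 23. The last nonzero row gives 2·23 − 5·9 = 1, so t = −5. So 9^(−1) ≡ −5 ≡ 18 (mod 23). Verify: 9 · 18 = 162 ≡ 1 (mod 23). ✓

Final answer: 9^(−1) ≡ 18 (mod 23)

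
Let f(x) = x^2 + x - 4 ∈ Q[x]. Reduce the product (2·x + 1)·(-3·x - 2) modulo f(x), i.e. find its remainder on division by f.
a · b ≡ -x - 26 (mod f(x))

First multiply in Q[x] without reducing: a · b = -6·x^2 - 7·x - 2. Now divide by f(x) = x^2 + x - 4, eliminating the leading term at each step:
  leading term -6·x^2: subtract (-6)·f(x) = -6·x^2 - 6·x + 24, leaving -x - 26
The degree is now < 2, so this is the remainder. Hence a · b ≡ -x - 26 in Q[x]/(f).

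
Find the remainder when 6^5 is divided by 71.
37

Use repeated squaring. Binary(5) = 101. Walk through the bits of the exponent 5 left-to-right: at each bit after the leading one, square the running value, then multiply by 6 if the bit is 1 (always reducing mod 71):
  bit 1 = 1 (leading): start with 6.
  bit 2 = 0: square 6^2 = 36 (mod 71).
  bit 3 = 1: square 36^2 = 1296 ≡ 18; bit is 1, so multiply 18·6 = 108 ≡ 37 (mod 71).
Final value: 6^5 ≡ 37 (mod 71).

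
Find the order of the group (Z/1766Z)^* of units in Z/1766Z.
(Z/1766Z)^* consists of the classes a with gcd(a, 1766) = 1, so its order is φ(1766). φ is multiplicative, with φ(p^e) = p^e − p^(e−1). Factorise 1766 = 2 · 883. Then
  φ(1766) = (2 − 1) · (883 − 1) = 1 · 882 = 882.
Thus |(Z/1766Z)^*| = 882.

Final answer: |(Z/1766Z)^*| = 882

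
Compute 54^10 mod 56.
16

Use repeated squaring. Binary(10) = 1010. Walk through the bits of the exponent 10 left-to-right: at each bit after the leading one, square the running value, then multiply by 54 if the bit is 1 (always reducing mod 56):
  bit 1 = 1 (leading): start with 54.
  bit 2 = 0: square 54^2 = 2916 ≡ 4 (mod 56).
  bit 3 = 1: square 4^2 = 16; bit is 1, so multiply 16·54 = 864 ≡ 24 (mod 56).
  bit 4 = 0: square 24^2 = 576 ≡ 16 (mod 56).
Final value: 54^10 ≡ 16 (mod 56).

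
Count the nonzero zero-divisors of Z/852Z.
In Z/852Z each nonzero element is either a unit (gcd with 852 is 1) or a zero-divisor (gcd > 1). The number of units is φ(852): factorise 852 = 2^2 · 3 · 71, so φ(852) = (2^2 − 2^1) · (3 − 1) · (71 − 1) = 2 · 2 · 70 = 280. The nonzero elements number 852 − 1 = 851. Hence the nonzero zero-divisors number 851 − 280 = 571.

Final answer: Z/852Z has 571 nonzero zero-divisors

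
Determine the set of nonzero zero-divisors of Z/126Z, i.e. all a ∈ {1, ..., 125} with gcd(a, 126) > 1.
nonzero zero-divisors of Z/126Z = {2, 3, 4, 6, 7, 8, 9, 10, 12, 14, 15, 16, 18, 20, 21, 22, 24, 26, 27, 28, 30, 32, 33, 34, 35, 36, 38, 39, 40, 42, 44, 45, 46, 48, 49, 50, 51, 52, 54, 56, 57, 58, 60, 62, 63, 64, 66, 68, 69, 70, 72, 74, 75, 76, 77, 78, 80, 81, 82, 84, 86, 87, 88, 90, 91, 92, 93, 94, 96, 98, 99, 100, 102, 104, 105, 106, 108, 110, 111, 112, 114, 116, 117, 118, 119, 120, 122, 123, 124}

An element a ∈ Z/126Z (with a ≠ 0) is a zero-divisor iff gcd(a, 126) > 1 (because a is a unit precisely when gcd(a, n) = 1, and in Z/nZ every nonzero, non-unit element is a zero-divisor). Scan a = 1, ..., 125 and keep those with gcd(a, 126) > 1:
  gcd(2, 126) = 2, gcd(3, 126) = 3, gcd(4, 126) = 2, gcd(6, 126) = 6, gcd(7, 126) = 7, gcd(8, 126) = 2, gcd(9, 126) = 9, gcd(10, 126) = 2, gcd(12, 126) = 6, gcd(14, 126) = 14, gcd(15, 126) = 3, gcd(16, 126) = 2, gcd(18, 126) = 18, gcd(20, 126) = 2, gcd(21, 126) = 21, gcd(22, 126) = 2, gcd(24, 126) = 6, gcd(26, 126) = 2, gcd(27, 126) = 9, gcd(28, 126) = 14, gcd(30, 126) = 6, gcd(32, 126) = 2, gcd(33, 126) = 3, gcd(34, 126) = 2, gcd(35, 126) = 7, gcd(36, 126) = 18, gcd(38, 126) = 2, gcd(39, 126) = 3, gcd(40, 126) = 2, gcd(42, 126) = 42, gcd(44, 126) = 2, gcd(45, 126) = 9, gcd(46, 126) = 2, gcd(48, 126) = 6, gcd(49, 126) = 7, gcd(50, 126) = 2, gcd(51, 126) = 3, gcd(52, 126) = 2, gcd(54, 126) = 18, gcd(56, 126) = 14, gcd(57, 126) = 3, gcd(58, 126) = 2, gcd(60, 126) = 6, gcd(62, 126) = 2, gcd(63, 126) = 63, gcd(64, 126) = 2, gcd(66, 126) = 6, gcd(68, 126) = 2, gcd(69, 126) = 3, gcd(70, 126) = 14, gcd(72, 126) = 18, gcd(74, 126) = 2, gcd(75, 126) = 3, gcd(76, 126) = 2, gcd(77, 126) = 7, gcd(78, 126) = 6, gcd(80, 126) = 2, gcd(81, 126) = 9, gcd(82, 126) = 2, gcd(84, 126) = 42, gcd(86, 126) = 2, gcd(87, 126) = 3, gcd(88, 126) = 2, gcd(90, 126) = 18, gcd(91, 126) = 7, gcd(92, 126) = 2, gcd(93, 126) = 3, gcd(94, 126) = 2, gcd(96, 126) = 6, gcd(98, 126) = 14, gcd(99, 126) = 9, gcd(100, 126) = 2, gcd(102, 126) = 6, gcd(104, 126) = 2, gcd(105, 126) = 21, gcd(106, 126) = 2, gcd(108, 126) = 18, gcd(110, 126) = 2, gcd(111, 126) = 3, gcd(112, 126) = 14, gcd(114, 126) = 6, gcd(116, 126) = 2, gcd(117, 126) = 9, gcd(118, 126) = 2, gcd(119, 126) = 7, gcd(120, 126) = 6, gcd(122, 126) = 2, gcd(123, 126) = 3, gcd(124, 126) = 2.
All other a ∈ {1, ..., 125} have gcd(a, 126) = 1 and are units. So the nonzero zero-divisors are exactly the 89 values of a appearing in this scan.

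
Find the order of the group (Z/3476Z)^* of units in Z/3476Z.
(Z/3476Z)^* consists of the classes a with gcd(a, 3476) = 1, so its order is φ(3476). φ is multiplicative, with φ(p^e) = p^e − p^(e−1). Factorise 3476 = 2^2 · 11 · 79. Then
  φ(3476) = (2^2 − 2^1) · (11 − 1) · (79 − 1) = 2 · 10 · 78 = 1560.
Thus |(Z/3476Z)^*| = 1560.

Final answer: |(Z/3476Z)^*| = 1560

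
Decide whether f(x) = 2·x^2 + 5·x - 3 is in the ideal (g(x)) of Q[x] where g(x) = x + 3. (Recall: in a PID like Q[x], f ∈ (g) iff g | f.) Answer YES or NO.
In Q[x] the ideal (g) consists of all multiples of g, so f ∈ (g) iff g | f, i.e. iff the remainder of f on division by g is 0. Divide f by g (g is monic, so eliminate the leading term of the running remainder at each step):
  leading term 2·x^2: subtract (2·x)·g(x) = 2·x^2 + 6·x, leaving -x - 3
  leading term -x: subtract (-1)·g(x) = -x - 3, leaving 0
The remainder is 0, so f(x) = g(x) · h(x) with h(x) = 2·x - 1. Hence g | f, i.e. f ∈ (g).

Final answer: YES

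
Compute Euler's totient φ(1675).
φ(1675) = 1320

φ is multiplicative, with φ(p^e) = p^e − p^(e−1). Factorise 1675 = 5^2 · 67. Then
  φ(1675) = (5^2 − 5^1) · (67 − 1) = 20 · 66 = 1320.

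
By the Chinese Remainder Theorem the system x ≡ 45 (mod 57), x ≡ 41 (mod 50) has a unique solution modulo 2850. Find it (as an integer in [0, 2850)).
x ≡ 1641 (mod 2850); the representative in [0, 2850) is 1641

The moduli 57, 50 are pairwise coprime, so by the CRT there is a unique solution mod 57·50 = 2850.
Solve by successive substitution. Start with x ≡ 45 (mod 57).
  Combine with x ≡ 41 (mod 50): write x = 45 + 57·t and require 45 + 57·t ≡ 41 (mod 50), i.e. 57·t ≡ 41 − 45 ≡ 46 (mod 50). Since 57^(−1) ≡ 43 (mod 50) (57 ≡ 7 (mod 50)), t ≡ 43·46 ≡ 28 (mod 50). So x ≡ 45 + 57·28 = 1641 (mod 2850).
Unique solution in [0, 2850): x = 1641.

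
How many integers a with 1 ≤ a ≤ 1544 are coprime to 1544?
The number of a ∈ {1, ..., 1544} with gcd(a, 1544) = 1 is by definition Euler's totient φ(1544). φ is multiplicative, with φ(p^e) = p^e − p^(e−1). Factorise 1544 = 2^3 · 193. Then
  φ(1544) = (2^3 − 2^2) · (193 − 1) = 4 · 192 = 768.
So there are 768 such integers.

Final answer: 768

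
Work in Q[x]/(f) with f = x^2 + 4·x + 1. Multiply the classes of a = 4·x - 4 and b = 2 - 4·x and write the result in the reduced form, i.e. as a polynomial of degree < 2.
a · b ≡ 88·x + 8 (mod f(x))

First multiply in Q[x] without reducing: a · b = -16·x^2 + 24·x - 8. Now divide by f(x) = x^2 + 4·x + 1, eliminating the leading term at each step:
  leading term -16·x^2: subtract (-16)·f(x) = -16·x^2 - 64·x - 16, leaving 88·x + 8
The degree is now < 2, so this is the remainder. Hence a · b ≡ 88·x + 8 in Q[x]/(f).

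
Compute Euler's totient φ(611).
φ(611) = 552

φ is multiplicative, with φ(p^e) = p^e − p^(e−1). Factorise 611 = 13 · 47. Then
  φ(611) = (13 − 1) · (47 − 1) = 12 · 46 = 552.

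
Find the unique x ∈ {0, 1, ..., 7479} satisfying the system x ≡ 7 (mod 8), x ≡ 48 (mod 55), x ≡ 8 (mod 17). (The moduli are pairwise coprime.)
The moduli 8, 55, 17 are pairwise coprime, so by the CRT there is a unique solution mod 8·55·17 = 7480.
Solve by successive substitution. Start with x ≡ 7 (mod 8).
  Combine with x ≡ 48 (mod 55): write x = 7 + 8·t and require 7 + 8·t ≡ 48 (mod 55), i.e. 8·t ≡ 48 − 7 ≡ 41 (mod 55). Since 8^(−1) ≡ 7 (mod 55), t ≡ 7·41 ≡ 12 (mod 55). So x ≡ 7 + 8·12 = 103 (mod 440).
  Combine with x ≡ 8 (mod 17): write x = 103 + 440·t and require 103 + 440·t ≡ 8 (mod 17), i.e. 440·t ≡ 8 − 103 ≡ 7 (mod 17). Since 440^(−1) ≡ 8 (mod 17) (440 ≡ 15 (mod 17)), t ≡ 8·7 ≡ 5 (mod 17). So x ≡ 103 + 440·5 = 2303 (mod 7480).
Unique solution in [0, 7480): x = 2303.

Final answer: x ≡ 2303 (mod 7480); the representative in [0, 7480) is 2303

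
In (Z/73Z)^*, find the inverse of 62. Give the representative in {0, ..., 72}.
62^(−1) ≡ 53 (mod 73)

Apply the extended Euclidean algorithm to (73, 62), tracking rows (r, s, t) with s·73 + t·62 = r. Each division r_prev = q·r_cur + r_new produces the new row as (previous row) − q·(current row):
  row A: (73, 1, 0)   [1·73 + 0·62 = 73]
  row B: (62, 0, 1)   [0·73 + 1·62 = 62]
  73 = 1·62 + 11   → row C = row A − 1·row B = (11, 1, −1)   [check: 1·73 − 1·62 = 11]
  62 = 5·11 + 7   → row D = row B − 5·row C = (7, −5, 6)   [check: −5·73 + 6·62 = 7]
  11 = 1·7 + 4   → row E = row C − 1·row D = (4, 6, −7)   [check: 6·73 − 7·62 = 4]
  7 = 1·4 + 3   → row F = row D − 1·row E = (3, −11, 13)   [check: −11·73 + 13·62 = 3]
  4 = 1·3 + 1   → row G = row E − 1·row F = (1, 17, −20)   [check: 17·73 − 20·62 = 1]
  3 = 3·1 + 0   → remainder 0, stop. gcd = 1 (last nonzero row G).
The gcd is 1, so 62 is invertible mod 73. The last nonzero row gives 17·73 − 20·62 = 1, so t = −20. So 62^(−1) ≡ −20 ≡ 53 (mod 73). Verify: 62 · 53 = 3286 ≡ 1 (mod 73). ✓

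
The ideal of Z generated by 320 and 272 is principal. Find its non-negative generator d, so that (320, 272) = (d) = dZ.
(320, 272) = (16); d = 16

In the PID Z, (a, b) is generated by gcd(a, b). Compute gcd(320, 272) with the extended Euclidean algorithm, tracking rows (r, s, t) with s·320 + t·272 = r:
  row A: (320, 1, 0)   [1·320 + 0·272 = 320]
  row B: (272, 0, 1)   [0·320 + 1·272 = 272]
  320 = 1·272 + 48   → row C = row A − 1·row B = (48, 1, −1)   [check: 1·320 − 1·272 = 48]
  272 = 5·48 + 32   → row D = row B − 5·row C = (32, −5, 6)   [check: −5·320 + 6·272 = 32]
  48 = 1·32 + 16   → row E = row C − 1·row D = (16, 6, −7)   [check: 6·320 − 7·272 = 16]
  32 = 2·16 + 0   → remainder 0, stop. gcd = 16 (last nonzero row E).
So gcd(320, 272) = 16, with Bézout identity 6·320 − 7·272 = 16. Containment (⊇): the Bézout identity exhibits 16 as an element of (320, 272), giving (16) ⊆ (320, 272). Containment (⊆): since 16 | 320 and 16 | 272 (320 = 16·20, 272 = 16·17), every Z-linear combination of 320 and 272 is divisible by 16, so (320, 272) ⊆ (16). Therefore (320, 272) = (16), d = 16.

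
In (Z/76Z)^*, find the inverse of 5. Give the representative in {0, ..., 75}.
Apply the extended Euclidean algorithm to (76, 5), tracking rows (r, s, t) with s·76 + t·5 = r. Each division r_prev = q·r_cur + r_new produces the new row as (previous row) − q·(current row):
  row A: (76, 1, 0)   [1·76 + 0·5 = 76]
  row B: (5, 0, 1)   [0·76 + 1·5 = 5]
  76 = 15·5 + 1   → row C = row A − 15·row B = (1, 1, −15)   [check: 1·76 − 15·5 = 1]
  5 = 5·1 + 0   → remainder 0, stop. gcd = 1 (last nonzero row C).
The gcd is 1, so 5 is invertible mod 76. The last nonzero row gives 1·76 − 15·5 = 1, so t = −15. So 5^(−1) ≡ −15 ≡ 61 (mod 76). Verify: 5 · 61 = 305 ≡ 1 (mod 76). ✓

Final answer: 5^(−1) ≡ 61 (mod 76)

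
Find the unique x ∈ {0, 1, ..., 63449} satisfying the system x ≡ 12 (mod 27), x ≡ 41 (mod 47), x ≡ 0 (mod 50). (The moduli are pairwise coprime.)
x ≡ 9300 (mod 63450); the representative in [0, 63450) is 9300

The moduli 27, 47, 50 are pairwise coprime, so by the CRT there is a unique solution mod 27·47·50 = 63450.
Solve by successive substitution. Start with x ≡ 12 (mod 27).
  Combine with x ≡ 41 (mod 47): write x = 12 + 27·t and require 12 + 27·t ≡ 41 (mod 47), i.e. 27·t ≡ 41 − 12 ≡ 29 (mod 47). Since 27^(−1) ≡ 7 (mod 47), t ≡ 7·29 ≡ 15 (mod 47). So x ≡ 12 + 27·15 = 417 (mod 1269).
  Combine with x ≡ 0 (mod 50): write x = 417 + 1269·t and require 417 + 1269·t ≡ 0 (mod 50), i.e. 1269·t ≡ 0 − 417 ≡ 33 (mod 50). Since 1269^(−1) ≡ 29 (mod 50) (1269 ≡ 19 (mod 50)), t ≡ 29·33 ≡ 7 (mod 50). So x ≡ 417 + 1269·7 = 9300 (mod 63450).
Unique solution in [0, 63450): x = 9300.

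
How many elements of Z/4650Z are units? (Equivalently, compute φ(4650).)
Z/4650Z has φ(4650) = 1200 units

An element a ∈ Z/4650Z is a unit iff gcd(a, 4650) = 1, so the number of units is φ(4650). φ is multiplicative, with φ(p^e) = p^e − p^(e−1). Factorise 4650 = 2 · 3 · 5^2 · 31. Then
  φ(4650) = (2 − 1) · (3 − 1) · (5^2 − 5^1) · (31 − 1) = 1 · 2 · 20 · 30 = 1200.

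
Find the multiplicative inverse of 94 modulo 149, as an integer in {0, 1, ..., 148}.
94^(−1) ≡ 65 (mod 149)

Apply the extended Euclidean algorithm to (149, 94), tracking rows (r, s, t) with s·149 + t·94 = r. Each division r_prev = q·r_cur + r_new produces the new row as (previous row) − q·(current row):
  row A: (149, 1, 0)   [1·149 + 0·94 = 149]
  row B: (94, 0, 1)   [0·149 + 1·94 = 94]
  149 = 1·94 + 55   → row C = row A − 1·row B = (55, 1, −1)   [check: 1·149 − 1·94 = 55]
  94 = 1·55 + 39   → row D = row B − 1·row C = (39, −1, 2)   [check: −1·149 + 2·94 = 39]
  55 = 1·39 + 16   → row E = row C − 1·row D = (16, 2, −3)   [check: 2·149 − 3·94 = 16]
  39 = 2·16 + 7   → row F = row D − 2·row E = (7, −5, 8)   [check: −5·149 + 8·94 = 7]
  16 = 2·7 + 2   → row G = row E − 2·row F = (2, 12, −19)   [check: 12·149 − 19·94 = 2]
  7 = 3·2 + 1   → row H = row F − 3·row G = (1, −41, 65)   [check: −41·149 + 65·94 = 1]
  2 = 2·1 + 0   → remainder 0, stop. gcd = 1 (last nonzero row H).
The gcd is 1, so 94 is invertible mod 149. The last nonzero row gives −41·149 + 65·94 = 1, so t = 65. So 94^(−1) ≡ 65 (mod 149). Verify: 94 · 65 = 6110 ≡ 1 (mod 149). ✓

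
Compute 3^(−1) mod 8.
3^(−1) ≡ 3 (mod 8)

Apply the extended Euclidean algorithm to (8, 3), tracking rows (r, s, t) with s·8 + t·3 = r. Each division r_prev = q·r_cur + r_new produces the new row as (previous row) − q·(current row):
  row A: (8, 1, 0)   [1·8 + 0·3 = 8]
  row B: (3, 0, 1)   [0·8 + 1·3 = 3]
  8 = 2·3 + 2   → row C = row A − 2·row B = (2, 1, −2)   [check: 1·8 − 2·3 = 2]
  3 = 1·2 + 1   → row D = row B − 1·row C = (1, −1, 3)   [check: −1·8 + 3·3 = 1]
  2 = 2·1 + 0   → remainder 0, stop. gcd = 1 (last nonzero row D).
The gcd is 1, so 3 is invertible mod 8. The last nonzero row gives −1·8 + 3·3 = 1, so t = 3. So 3^(−1) ≡ 3 (mod 8). Verify: 3 · 3 = 9 ≡ 1 (mod 8). ✓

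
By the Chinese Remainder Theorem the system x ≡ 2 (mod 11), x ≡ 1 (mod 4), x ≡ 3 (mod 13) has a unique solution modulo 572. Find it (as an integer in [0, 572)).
x ≡ 497 (mod 572); the representative in [0, 572) is 497

The moduli 11, 4, 13 are pairwise coprime, so by the CRT there is a unique solution mod 11·4·13 = 572.
Solve by successive substitution. Start with x ≡ 2 (mod 11).
  Combine with x ≡ 1 (mod 4): write x = 2 + 11·t and require 2 + 11·t ≡ 1 (mod 4), i.e. 11·t ≡ 1 − 2 ≡ 3 (mod 4). Since 11^(−1) ≡ 3 (mod 4) (11 ≡ 3 (mod 4)), t ≡ 3·3 ≡ 1 (mod 4). So x ≡ 2 + 11·1 = 13 (mod 44).
  Combine with x ≡ 3 (mod 13): write x = 13 + 44·t and require 13 + 44·t ≡ 3 (mod 13), i.e. 44·t ≡ 3 − 13 ≡ 3 (mod 13). Since 44^(−1) ≡ 8 (mod 13) (44 ≡ 5 (mod 13)), t ≡ 8·3 ≡ 11 (mod 13). So x ≡ 13 + 44·11 = 497 (mod 572).
Unique solution in [0, 572): x = 497.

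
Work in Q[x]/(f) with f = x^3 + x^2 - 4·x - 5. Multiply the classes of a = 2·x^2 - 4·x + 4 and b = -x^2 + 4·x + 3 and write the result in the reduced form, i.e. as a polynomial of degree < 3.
a · b ≡ -36·x^2 + 50·x + 82 (mod f(x))

First multiply in Q[x] without reducing: a · b = -2·x^4 + 12·x^3 - 14·x^2 + 4·x + 12. Now divide by f(x) = x^3 + x^2 - 4·x - 5, eliminating the leading term at each step:
  leading term -2·x^4: subtract (-2·x)·f(x) = -2·x^4 - 2·x^3 + 8·x^2 + 10·x, leaving 14·x^3 - 22·x^2 - 6·x + 12
  leading term 14·x^3: subtract (14)·f(x) = 14·x^3 + 14·x^2 - 56·x - 70, leaving -36·x^2 + 50·x + 82
The degree is now < 3, so this is the remainder. Hence a · b ≡ -36·x^2 + 50·x + 82 in Q[x]/(f).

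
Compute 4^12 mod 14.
Use repeated squaring. Binary(12) = 1100. Walk through the bits of the exponent 12 left-to-right: at each bit after the leading one, square the running value, then multiply by 4 if the bit is 1 (always reducing mod 14):
  bit 1 = 1 (leading): start with 4.
  bit 2 = 1: square 4^2 = 16 ≡ 2; bit is 1, so multiply 2·4 = 8 (mod 14).
  bit 3 = 0: square 8^2 = 64 ≡ 8 (mod 14).
  bit 4 = 0: square 8^2 = 64 ≡ 8 (mod 14).
Final value: 4^12 ≡ 8 (mod 14).

Final answer: 8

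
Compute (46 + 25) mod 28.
15

Reduce the summands first: 46 ≡ 18 (mod 28), so 46 + 25 ≡ 18 + 25 (mod 28). 18 + 25 = 43; 43 = 1·28 + 15, so (46 + 25) mod 28 = 15.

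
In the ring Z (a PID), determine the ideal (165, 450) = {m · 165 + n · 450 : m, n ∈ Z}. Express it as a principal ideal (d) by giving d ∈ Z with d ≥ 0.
In the PID Z, (a, b) is generated by gcd(a, b). Compute gcd(450, 165) with the extended Euclidean algorithm, tracking rows (r, s, t) with s·450 + t·165 = r:
  row A: (450, 1, 0)   [1·450 + 0·165 = 450]
  row B: (165, 0, 1)   [0·450 + 1·165 = 165]
  450 = 2·165 + 120   → row C = row A − 2·row B = (120, 1, −2)   [check: 1·450 − 2·165 = 120]
  165 = 1·120 + 45   → row D = row B − 1·row C = (45, −1, 3)   [check: −1·450 + 3·165 = 45]
  120 = 2·45 + 30   → row E = row C − 2·row D = (30, 3, −8)   [check: 3·450 − 8·165 = 30]
  45 = 1·30 + 15   → row F = row D − 1·row E = (15, −4, 11)   [check: −4·450 + 11·165 = 15]
  30 = 2·15 + 0   → remainder 0, stop. gcd = 15 (last nonzero row F).
So gcd(165, 450) = 15, with Bézout identity −4·450 + 11·165 = 15. Containment (⊇): the Bézout identity exhibits 15 as an element of (165, 450), giving (15) ⊆ (165, 450). Containment (⊆): since 15 | 165 and 15 | 450 (165 = 15·11, 450 = 15·30), every Z-linear combination of 165 and 450 is divisible by 15, so (165, 450) ⊆ (15). Therefore (165, 450) = (15), d = 15.

Final answer: (165, 450) = (15); d = 15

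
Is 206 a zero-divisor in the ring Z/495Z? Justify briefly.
gcd(206, 495) = 1, so 206 is a unit in Z/495Z (it has a multiplicative inverse). A unit cannot be a zero-divisor: if 206·b ≡ 0 then multiplying both sides by 206^(−1) gives b ≡ 0. So 206 is not a zero-divisor.

Final answer: NO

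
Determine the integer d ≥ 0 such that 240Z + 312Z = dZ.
(240, 312) = (24); d = 24

In the PID Z, (a, b) is generated by gcd(a, b). Compute gcd(312, 240) with the extended Euclidean algorithm, tracking rows (r, s, t) with s·312 + t·240 = r:
  row A: (312, 1, 0)   [1·312 + 0·240 = 312]
  row B: (240, 0, 1)   [0·312 + 1·240 = 240]
  312 = 1·240 + 72   → row C = row A − 1·row B = (72, 1, −1)   [check: 1·312 − 1·240 = 72]
  240 = 3·72 + 24   → row D = row B − 3·row C = (24, −3, 4)   [check: −3·312 + 4·240 = 24]
  72 = 3·24 + 0   → remainder 0, stop. gcd = 24 (last nonzero row D).
So gcd(240, 312) = 24, with Bézout identity −3·312 + 4·240 = 24. Containment (⊇): the Bézout identity exhibits 24 as an element of (240, 312), giving (24) ⊆ (240, 312). Containment (⊆): since 24 | 240 and 24 | 312 (240 = 24·10, 312 = 24·13), every Z-linear combination of 240 and 312 is divisible by 24, so (240, 312) ⊆ (24). Therefore (240, 312) = (24), d = 24.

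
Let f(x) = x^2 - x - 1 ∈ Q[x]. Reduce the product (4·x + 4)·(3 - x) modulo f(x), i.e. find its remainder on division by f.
a · b ≡ 4·x + 8 (mod f(x))

First multiply in Q[x] without reducing: a · b = -4·x^2 + 8·x + 12. Now divide by f(x) = x^2 - x - 1, eliminating the leading term at each step:
  leading term -4·x^2: subtract (-4)·f(x) = -4·x^2 + 4·x + 4, leaving 4·x + 8
The degree is now < 2, so this is the remainder. Hence a · b ≡ 4·x + 8 in Q[x]/(f).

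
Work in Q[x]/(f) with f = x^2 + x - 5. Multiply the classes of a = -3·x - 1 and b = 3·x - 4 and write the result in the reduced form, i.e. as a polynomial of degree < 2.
First multiply in Q[x] without reducing: a · b = -9·x^2 + 9·x + 4. Now divide by f(x) = x^2 + x - 5, eliminating the leading term at each step:
  leading term -9·x^2: subtract (-9)·f(x) = -9·x^2 - 9·x + 45, leaving 18·x - 41
The degree is now < 2, so this is the remainder. Hence a · b ≡ 18·x - 41 in Q[x]/(f).

Final answer: a · b ≡ 18·x - 41 (mod f(x))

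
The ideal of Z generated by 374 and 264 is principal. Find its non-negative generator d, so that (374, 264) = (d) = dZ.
In the PID Z, (a, b) is generated by gcd(a, b). Compute gcd(374, 264) with the extended Euclidean algorithm, tracking rows (r, s, t) with s·374 + t·264 = r:
  row A: (374, 1, 0)   [1·374 + 0·264 = 374]
  row B: (264, 0, 1)   [0·374 + 1·264 = 264]
  374 = 1·264 + 110   → row C = row A − 1·row B = (110, 1, −1)   [check: 1·374 − 1·264 = 110]
  264 = 2·110 + 44   → row D = row B − 2·row C = (44, −2, 3)   [check: −2·374 + 3·264 = 44]
  110 = 2·44 + 22   → row E = row C − 2·row D = (22, 5, −7)   [check: 5·374 − 7·264 = 22]
  44 = 2·22 + 0   → remainder 0, stop. gcd = 22 (last nonzero row E).
So gcd(374, 264) = 22, with Bézout identity 5·374 − 7·264 = 22. Containment (⊇): the Bézout identity exhibits 22 as an element of (374, 264), giving (22) ⊆ (374, 264). Containment (⊆): since 22 | 374 and 22 | 264 (374 = 22·17, 264 = 22·12), every Z-linear combination of 374 and 264 is divisible by 22, so (374, 264) ⊆ (22). Therefore (374, 264) = (22), d = 22.

Final answer: (374, 264) = (22); d = 22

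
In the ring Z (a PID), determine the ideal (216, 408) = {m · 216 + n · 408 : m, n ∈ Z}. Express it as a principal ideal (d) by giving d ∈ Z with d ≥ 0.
In the PID Z, (a, b) is generated by gcd(a, b). Compute gcd(408, 216) with the extended Euclidean algorithm, tracking rows (r, s, t) with s·408 + t·216 = r:
  row A: (408, 1, 0)   [1·408 + 0·216 = 408]
  row B: (216, 0, 1)   [0·408 + 1·216 = 216]
  408 = 1·216 + 192   → row C = row A − 1·row B = (192, 1, −1)   [check: 1·408 − 1·216 = 192]
  216 = 1·192 + 24   → row D = row B − 1·row C = (24, −1, 2)   [check: −1·408 + 2·216 = 24]
  192 = 8·24 + 0   → remainder 0, stop. gcd = 24 (last nonzero row D).
So gcd(216, 408) = 24, with Bézout identity −1·408 + 2·216 = 24. Containment (⊇): the Bézout identity exhibits 24 as an element of (216, 408), giving (24) ⊆ (216, 408). Containment (⊆): since 24 | 216 and 24 | 408 (216 = 24·9, 408 = 24·17), every Z-linear combination of 216 and 408 is divisible by 24, so (216, 408) ⊆ (24). Therefore (216, 408) = (24), d = 24.

Final answer: (216, 408) = (24); d = 24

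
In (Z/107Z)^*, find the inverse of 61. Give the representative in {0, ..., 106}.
Apply the extended Euclidean algorithm to (107, 61), tracking rows (r, s, t) with s·107 + t·61 = r. Each division r_prev = q·r_cur + r_new produces the new row as (previous row) − q·(current row):
  row A: (107, 1, 0)   [1·107 + 0·61 = 107]
  row B: (61, 0, 1)   [0·107 + 1·61 = 61]
  107 = 1·61 + 46   → row C = row A − 1·row B = (46, 1, −1)   [check: 1·107 − 1·61 = 46]
  61 = 1·46 + 15   → row D = row B − 1·row C = (15, −1, 2)   [check: −1·107 + 2·61 = 15]
  46 = 3·15 + 1   → row E = row C − 3·row D = (1, 4, −7)   [check: 4·107 − 7·61 = 1]
  15 = 15·1 + 0   → remainder 0, stop. gcd = 1 (last nonzero row E).
The gcd is 1, so 61 is invertible mod 107. The last nonzero row gives 4·107 − 7·61 = 1, so t = −7. So 61^(−1) ≡ −7 ≡ 100 (mod 107). Verify: 61 · 100 = 6100 ≡ 1 (mod 107). ✓

Final answer: 61^(−1) ≡ 100 (mod 107)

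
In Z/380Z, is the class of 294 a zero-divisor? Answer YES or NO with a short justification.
gcd(294, 380) = 2 > 1, so 294 is not a unit in Z/380Z. In Z/nZ every nonzero non-unit is a zero-divisor: explicitly, take b = 380/gcd = 190 ≠ 0 (mod 380); then 294·190 = 55860 = 147·380, i.e. 294·190 ≡ 0 (mod 380). So 294 is a zero-divisor.

Final answer: YES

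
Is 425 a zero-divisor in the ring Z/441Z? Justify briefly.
gcd(425, 441) = 1, so 425 is a unit in Z/441Z (it has a multiplicative inverse). A unit cannot be a zero-divisor: if 425·b ≡ 0 then multiplying both sides by 425^(−1) gives b ≡ 0. So 425 is not a zero-divisor.

Final answer: NO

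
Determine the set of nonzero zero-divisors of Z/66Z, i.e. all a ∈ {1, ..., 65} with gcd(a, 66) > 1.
An element a ∈ Z/66Z (with a ≠ 0) is a zero-divisor iff gcd(a, 66) > 1 (because a is a unit precisely when gcd(a, n) = 1, and in Z/nZ every nonzero, non-unit element is a zero-divisor). Scan a = 1, ..., 65 and keep those with gcd(a, 66) > 1:
  gcd(2, 66) = 2, gcd(3, 66) = 3, gcd(4, 66) = 2, gcd(6, 66) = 6, gcd(8, 66) = 2, gcd(9, 66) = 3, gcd(10, 66) = 2, gcd(11, 66) = 11, gcd(12, 66) = 6, gcd(14, 66) = 2, gcd(15, 66) = 3, gcd(16, 66) = 2, gcd(18, 66) = 6, gcd(20, 66) = 2, gcd(21, 66) = 3, gcd(22, 66) = 22, gcd(24, 66) = 6, gcd(26, 66) = 2, gcd(27, 66) = 3, gcd(28, 66) = 2, gcd(30, 66) = 6, gcd(32, 66) = 2, gcd(33, 66) = 33, gcd(34, 66) = 2, gcd(36, 66) = 6, gcd(38, 66) = 2, gcd(39, 66) = 3, gcd(40, 66) = 2, gcd(42, 66) = 6, gcd(44, 66) = 22, gcd(45, 66) = 3, gcd(46, 66) = 2, gcd(48, 66) = 6, gcd(50, 66) = 2, gcd(51, 66) = 3, gcd(52, 66) = 2, gcd(54, 66) = 6, gcd(55, 66) = 11, gcd(56, 66) = 2, gcd(57, 66) = 3, gcd(58, 66) = 2, gcd(60, 66) = 6, gcd(62, 66) = 2, gcd(63, 66) = 3, gcd(64, 66) = 2.
All other a ∈ {1, ..., 65} have gcd(a, 66) = 1 and are units. So the nonzero zero-divisors are exactly the 45 values of a appearing in this scan.

Final answer: nonzero zero-divisors of Z/66Z = {2, 3, 4, 6, 8, 9, 10, 11, 12, 14, 15, 16, 18, 20, 21, 22, 24, 26, 27, 28, 30, 32, 33, 34, 36, 38, 39, 40, 42, 44, 45, 46, 48, 50, 51, 52, 54, 55, 56, 57, 58, 60, 62, 63, 64}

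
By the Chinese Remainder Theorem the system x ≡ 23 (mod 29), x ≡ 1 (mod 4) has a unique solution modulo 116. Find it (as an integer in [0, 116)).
x ≡ 81 (mod 116); the representative in [0, 116) is 81

The moduli 29, 4 are pairwise coprime, so by the CRT there is a unique solution mod 29·4 = 116.
Solve by successive substitution. Start with x ≡ 23 (mod 29).
  Combine with x ≡ 1 (mod 4): write x = 23 + 29·t and require 23 + 29·t ≡ 1 (mod 4), i.e. 29·t ≡ 1 − 23 ≡ 2 (mod 4). Since 29^(−1) ≡ 1 (mod 4) (29 ≡ 1 (mod 4)), t ≡ 1·2 ≡ 2 (mod 4). So x ≡ 23 + 29·2 = 81 (mod 116).
Unique solution in [0, 116): x = 81.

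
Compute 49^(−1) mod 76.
49^(−1) ≡ 45 (mod 76)

Apply the extended Euclidean algorithm to (76, 49), tracking rows (r, s, t) with s·76 + t·49 = r. Each division r_prev = q·r_cur + r_new produces the new row as (previous row) − q·(current row):
  row A: (76, 1, 0)   [1·76 + 0·49 = 76]
  row B: (49, 0, 1)   [0·76 + 1·49 = 49]
  76 = 1·49 + 27   → row C = row A − 1·row B = (27, 1, −1)   [check: 1·76 − 1·49 = 27]
  49 = 1·27 + 22   → row D = row B − 1·row C = (22, −1, 2)   [check: −1·76 + 2·49 = 22]
  27 = 1·22 + 5   → row E = row C − 1·row D = (5, 2, −3)   [check: 2·76 − 3·49 = 5]
  22 = 4·5 + 2   → row F = row D − 4·row E = (2, −9, 14)   [check: −9·76 + 14·49 = 2]
  5 = 2·2 + 1   → row G = row E − 2·row F = (1, 20, −31)   [check: 20·76 − 31·49 = 1]
  2 = 2·1 + 0   → remainder 0, stop. gcd = 1 (last nonzero row G).
The gcd is 1, so 49 is invertible mod 76. The last nonzero row gives 20·76 − 31·49 = 1, so t = −31. So 49^(−1) ≡ −31 ≡ 45 (mod 76). Verify: 49 · 45 = 2205 ≡ 1 (mod 76). ✓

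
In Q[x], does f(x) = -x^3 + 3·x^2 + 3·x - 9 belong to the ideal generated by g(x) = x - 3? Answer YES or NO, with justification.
YES

In Q[x] the ideal (g) consists of all multiples of g, so f ∈ (g) iff g | f, i.e. iff the remainder of f on division by g is 0. Divide f by g (g is monic, so eliminate the leading term of the running remainder at each step):
  leading term -x^3: subtract (-x^2)·g(x) = -x^3 + 3·x^2, leaving 3·x - 9
  leading term 3·x: subtract (3)·g(x) = 3·x - 9, leaving 0
The remainder is 0, so f(x) = g(x) · h(x) with h(x) = 3 - x^2. Hence g | f, i.e. f ∈ (g).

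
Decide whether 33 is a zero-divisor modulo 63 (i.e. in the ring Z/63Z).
YES

gcd(33, 63) = 3 > 1, so 33 is not a unit in Z/63Z. In Z/nZ every nonzero non-unit is a zero-divisor: explicitly, take b = 63/gcd = 21 ≠ 0 (mod 63); then 33·21 = 693 = 11·63, i.e. 33·21 ≡ 0 (mod 63). So 33 is a zero-divisor.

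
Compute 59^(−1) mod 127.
59^(−1) ≡ 28 (mod 127)

Apply the extended Euclidean algorithm to (127, 59), tracking rows (r, s, t) with s·127 + t·59 = r. Each division r_prev = q·r_cur + r_new produces the new row as (previous row) − q·(current row):
  row A: (127, 1, 0)   [1·127 + 0·59 = 127]
  row B: (59, 0, 1)   [0·127 + 1·59 = 59]
  127 = 2·59 + 9   → row C = row A − 2·row B = (9, 1, −2)   [check: 1·127 − 2·59 = 9]
  59 = 6·9 + 5   → row D = row B − 6·row C = (5, −6, 13)   [check: −6·127 + 13·59 = 5]
  9 = 1·5 + 4   → row E = row C − 1·row D = (4, 7, −15)   [check: 7·127 − 15·59 = 4]
  5 = 1·4 + 1   → row F = row D − 1·row E = (1, −13, 28)   [check: −13·127 + 28·59 = 1]
  4 = 4·1 + 0   → remainder 0, stop. gcd = 1 (last nonzero row F).
The gcd is 1, so 59 is invertible mod 127. The last nonzero row gives −13·127 + 28·59 = 1, so t = 28. So 59^(−1) ≡ 28 (mod 127). Verify: 59 · 28 = 1652 ≡ 1 (mod 127). ✓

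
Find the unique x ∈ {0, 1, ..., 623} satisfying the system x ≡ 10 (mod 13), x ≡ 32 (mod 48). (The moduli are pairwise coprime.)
x ≡ 608 (mod 624); the representative in [0, 624) is 608

The moduli 13, 48 are pairwise coprime, so by the CRT there is a unique solution mod 13·48 = 624.
Solve by successive substitution. Start with x ≡ 10 (mod 13).
  Combine with x ≡ 32 (mod 48): write x = 10 + 13·t and require 10 + 13·t ≡ 32 (mod 48), i.e. 13·t ≡ 32 − 10 ≡ 22 (mod 48). Since 13^(−1) ≡ 37 (mod 48), t ≡ 37·22 ≡ 46 (mod 48). So x ≡ 10 + 13·46 = 608 (mod 624).
Unique solution in [0, 624): x = 608.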